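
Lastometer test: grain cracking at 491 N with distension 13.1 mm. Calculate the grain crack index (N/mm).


Grain crack index = force / distension
Index = 491 / 13.1 = 37.5 N/mm


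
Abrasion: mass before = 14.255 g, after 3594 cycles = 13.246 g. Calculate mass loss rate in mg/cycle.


0.281 mg/cycle

Mass loss = 14.255 - 13.246 = 1.009 g
Rate = 1.009 / 3594 x 1000 = 0.281 mg/cycle


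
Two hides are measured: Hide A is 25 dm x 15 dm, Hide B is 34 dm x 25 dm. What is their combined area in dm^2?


Hide A area = 25 x 15 = 375 dm^2
Hide B area = 34 x 25 = 850 dm^2
Total = 375 + 850 = 1225 dm^2


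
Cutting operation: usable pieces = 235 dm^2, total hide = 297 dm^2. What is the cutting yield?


Yield = usable / total x 100
Yield = 235 / 297 x 100 = 79.1%


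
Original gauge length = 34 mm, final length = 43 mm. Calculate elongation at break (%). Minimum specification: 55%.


Elongation = 26.5%
Meets spec: No

Extension = 43 - 34 = 9 mm
Elongation = 9 / 34 x 100 = 26.5%
Minimum required: 55%
Meets specification: No


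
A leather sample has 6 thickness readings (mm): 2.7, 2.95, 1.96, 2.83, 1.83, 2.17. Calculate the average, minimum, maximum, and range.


Sum = 14.44
Average = 14.44 / 6 = 2.41 mm
Minimum = 1.83 mm
Maximum = 2.95 mm
Range = 2.95 - 1.83 = 1.12 mm


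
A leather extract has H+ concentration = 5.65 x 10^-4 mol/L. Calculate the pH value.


pH = -log10[H+]
pH = -log10(5.65 x 10^-4) = 3.25


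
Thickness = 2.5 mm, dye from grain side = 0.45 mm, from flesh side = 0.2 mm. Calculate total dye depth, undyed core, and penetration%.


Total dyed = 0.45 + 0.2 = 0.65 mm
Undyed core = 2.5 - 0.65 = 1.85 mm
Penetration = 0.65 / 2.5 x 100 = 26.0%


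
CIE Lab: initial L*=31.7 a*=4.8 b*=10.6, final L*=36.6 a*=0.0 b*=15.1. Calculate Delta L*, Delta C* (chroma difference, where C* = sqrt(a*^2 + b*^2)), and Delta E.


Delta L* = 36.6 - 31.7 = 4.9
C1* = sqrt((4.8)^2 + (10.6)^2) = 11.636
C2* = sqrt((0.0)^2 + (15.1)^2) = 15.100
Delta C* = 15.100 - 11.636 = 3.46
Delta E = sqrt((4.9)^2 + (-4.8)^2 + (4.5)^2) = 8.20


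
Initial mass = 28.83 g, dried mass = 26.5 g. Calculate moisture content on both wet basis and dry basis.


Wet basis = 8.1%
Dry basis = 8.8%


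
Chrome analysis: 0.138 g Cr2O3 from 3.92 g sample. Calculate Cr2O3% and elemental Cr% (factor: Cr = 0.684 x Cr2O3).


Cr2O3% = 0.138 / 3.92 x 100 = 3.52%
Cr% = 3.52 x 0.684 = 2.41%


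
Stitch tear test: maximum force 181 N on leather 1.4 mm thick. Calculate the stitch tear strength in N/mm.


129.3 N/mm

Stitch tear strength = force / thickness
STS = 181 / 1.4 = 129.3 N/mm


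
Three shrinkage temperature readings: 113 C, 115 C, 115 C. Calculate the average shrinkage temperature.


Average = (113 + 115 + 115) / 3
Average = 343 / 3 = 114.3 C


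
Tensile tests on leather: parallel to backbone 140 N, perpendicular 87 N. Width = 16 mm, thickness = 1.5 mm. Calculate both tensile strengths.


Parallel = 5.83 N/mm^2
Perpendicular = 3.63 N/mm^2


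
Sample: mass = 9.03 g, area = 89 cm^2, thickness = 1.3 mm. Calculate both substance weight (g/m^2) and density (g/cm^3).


Substance weight = 1014.6 g/m^2
Density = 0.780 g/cm^3

SW = 9.03 / 89 x 10000 = 1014.6 g/m^2
Volume = 89 x 1.3 / 10 = 11.57 cm^3
Density = 9.03 / 11.57 = 0.780 g/cm^3


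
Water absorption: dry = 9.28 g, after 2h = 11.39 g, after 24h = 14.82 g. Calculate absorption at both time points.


WA (2h) = (11.39 - 9.28) / 9.28 x 100 = 22.7%
WA (24h) = (14.82 - 9.28) / 9.28 x 100 = 59.7%


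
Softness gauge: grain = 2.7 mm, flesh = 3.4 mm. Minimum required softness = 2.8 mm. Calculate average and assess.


Average softness = 3.05 mm
Meets requirement: Yes


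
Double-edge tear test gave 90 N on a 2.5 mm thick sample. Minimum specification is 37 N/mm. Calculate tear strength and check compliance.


Tear strength = 90 / 2.5 = 36.0 N/mm
Required minimum = 37 N/mm
Compliant: No


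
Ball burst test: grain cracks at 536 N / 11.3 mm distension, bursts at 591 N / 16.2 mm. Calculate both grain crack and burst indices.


Crack index = 536 / 11.3 = 47.4 N/mm
Burst index = 591 / 16.2 = 36.5 N/mm


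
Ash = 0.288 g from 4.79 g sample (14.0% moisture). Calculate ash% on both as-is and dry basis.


As-is ash% = 0.288 / 4.79 x 100 = 6.01%
Dry mass = 4.79 x (100 - 14.0) / 100 = 4.1194 g
Dry-basis ash% = 0.288 / 4.1194 x 100 = 6.99%


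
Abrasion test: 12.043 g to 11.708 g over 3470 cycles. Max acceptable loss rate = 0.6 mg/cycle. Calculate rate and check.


Loss = 12.043 - 11.708 = 0.335 g
Rate = 0.335 g / 3470 cycles x 1000 = 0.097 mg/cycle
Max = 0.6 mg/cycle
Passes: Yes


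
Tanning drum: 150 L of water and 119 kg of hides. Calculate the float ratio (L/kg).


1.3

Float ratio = water / hide weight
Ratio = 150 / 119 = 1.3


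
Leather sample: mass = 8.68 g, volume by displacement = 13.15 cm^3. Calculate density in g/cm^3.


0.660 g/cm^3

Density = mass / volume
Density = 8.68 / 13.15 = 0.660 g/cm^3


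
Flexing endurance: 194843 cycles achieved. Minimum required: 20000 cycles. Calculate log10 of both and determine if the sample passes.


log10(194843) = 5.29
log10(20000) = 4.30
Passes: Yes


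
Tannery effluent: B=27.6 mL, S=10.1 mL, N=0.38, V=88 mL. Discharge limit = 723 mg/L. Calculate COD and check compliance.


COD = (27.6 - 10.1) x 0.38 x 8000 / 88 = 604.5 mg/L
Limit: 723 mg/L
Compliant: Yes


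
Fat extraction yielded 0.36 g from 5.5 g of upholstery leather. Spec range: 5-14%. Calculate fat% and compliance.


Fat content = 6.5%
Compliant: Yes

Fat% = 0.36 / 5.5 x 100 = 6.5%
Spec range: 5-14%
Compliant: Yes


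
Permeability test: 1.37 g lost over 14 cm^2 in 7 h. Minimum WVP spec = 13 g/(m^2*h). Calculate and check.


WVP = 139.80 g/(m^2*h)
Meets specification: Yes

WVP = 1.37 / (14 x 7) x 10000 = 139.80 g/(m^2*h)
Minimum: 13 g/(m^2*h)
Meets spec: Yes


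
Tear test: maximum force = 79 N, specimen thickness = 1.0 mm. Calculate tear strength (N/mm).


Tear strength = force / thickness
Tear = 79 / 1.0 = 79.0 N/mm


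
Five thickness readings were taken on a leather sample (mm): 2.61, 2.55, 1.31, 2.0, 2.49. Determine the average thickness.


Sum = 2.61 + 2.55 + 1.31 + 2.0 + 2.49 = 10.96
Average = 10.96 / 5 = 2.19 mm


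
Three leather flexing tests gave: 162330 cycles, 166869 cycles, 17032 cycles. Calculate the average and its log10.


Average = (162330 + 166869 + 17032) / 3 = 115410 cycles
log10(115410) = 5.06


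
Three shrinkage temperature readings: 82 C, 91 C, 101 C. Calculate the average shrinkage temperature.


91.3 C


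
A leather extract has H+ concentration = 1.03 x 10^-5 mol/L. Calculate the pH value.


pH = -log10[H+]
pH = -log10(1.03 x 10^-5) = 4.99


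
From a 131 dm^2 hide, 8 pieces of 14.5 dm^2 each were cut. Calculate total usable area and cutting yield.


Usable area = 116.0 dm^2
Yield = 88.5%

Total usable = 8 x 14.5 = 116.0 dm^2
Yield = 116.0 / 131 x 100 = 88.5%


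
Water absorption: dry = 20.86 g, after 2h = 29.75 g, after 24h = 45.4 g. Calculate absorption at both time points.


2h absorption = 42.6%
24h absorption = 117.6%

WA (2h) = (29.75 - 20.86) / 20.86 x 100 = 42.6%
WA (24h) = (45.4 - 20.86) / 20.86 x 100 = 117.6%


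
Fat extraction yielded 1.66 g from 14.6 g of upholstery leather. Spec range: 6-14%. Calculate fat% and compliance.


Fat% = 1.66 / 14.6 x 100 = 11.4%
Spec range: 6-14%
Compliant: Yes


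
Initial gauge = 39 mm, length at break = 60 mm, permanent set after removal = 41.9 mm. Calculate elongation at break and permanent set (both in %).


Elongation at break = (60 - 39) / 39 x 100 = 53.8%
Permanent set = (41.9 - 39) / 39 x 100 = 7.4%


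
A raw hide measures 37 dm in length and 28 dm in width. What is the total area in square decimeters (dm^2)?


1036 dm^2

Area = length x width
Area = 37 x 28 = 1036 dm^2


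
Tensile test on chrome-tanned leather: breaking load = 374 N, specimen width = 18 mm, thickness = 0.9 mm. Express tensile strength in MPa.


Cross-section = 18 x 0.9 = 16.2 mm^2
TS = 374 / 16.2 = 23.09 MPa
(1 N/mm^2 = 1 MPa)


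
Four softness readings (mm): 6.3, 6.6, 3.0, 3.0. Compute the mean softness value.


Sum = 6.3 + 6.6 + 3.0 + 3.0
Mean = 18.9 / 4 = 4.73 mm


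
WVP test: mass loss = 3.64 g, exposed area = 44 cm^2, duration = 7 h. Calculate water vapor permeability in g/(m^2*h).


118.18 g/(m^2*h)


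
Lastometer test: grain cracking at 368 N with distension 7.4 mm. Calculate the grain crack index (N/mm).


49.7 N/mm


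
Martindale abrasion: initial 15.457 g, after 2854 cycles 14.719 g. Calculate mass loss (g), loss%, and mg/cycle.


Mass loss = 0.738 g
Loss = 4.77%
Rate = 0.259 mg/cycle

Loss = 15.457 - 14.719 = 0.738 g
Loss% = 0.738 / 15.457 x 100 = 4.77%
Rate = 0.738 / 2854 x 1000 = 0.259 mg/cycle


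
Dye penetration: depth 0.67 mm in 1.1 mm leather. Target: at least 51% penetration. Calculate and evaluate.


Penetration = 60.9%
Meets target: Yes

Penetration = 0.67 / 1.1 x 100 = 60.9%
Target: 51%
Meets target: Yes


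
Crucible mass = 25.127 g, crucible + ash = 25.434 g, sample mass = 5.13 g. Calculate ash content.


Ash mass = 25.434 - 25.127 = 0.307 g
Ash% = 0.307 / 5.13 x 100 = 5.98%


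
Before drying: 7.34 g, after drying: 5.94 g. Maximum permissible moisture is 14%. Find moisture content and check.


MC = (7.34 - 5.94) / 7.34 x 100 = 19.1%
Maximum: 14%
Acceptable: No


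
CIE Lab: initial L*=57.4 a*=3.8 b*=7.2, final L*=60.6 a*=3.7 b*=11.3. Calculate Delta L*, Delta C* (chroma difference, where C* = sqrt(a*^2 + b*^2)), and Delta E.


Delta L* = 3.2
Delta C* = 3.75
Delta E = 5.20

Delta L* = 60.6 - 57.4 = 3.2
C1* = sqrt((3.8)^2 + (7.2)^2) = 8.141
C2* = sqrt((3.7)^2 + (11.3)^2) = 11.890
Delta C* = 11.890 - 8.141 = 3.75
Delta E = sqrt((3.2)^2 + (-0.1)^2 + (4.1)^2) = 5.20


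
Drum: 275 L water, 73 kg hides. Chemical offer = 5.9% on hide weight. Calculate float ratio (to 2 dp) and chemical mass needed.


Float ratio = 275 / 73 = 3.77
Chemical = 73 x 5.9 / 100 = 4.307 kg


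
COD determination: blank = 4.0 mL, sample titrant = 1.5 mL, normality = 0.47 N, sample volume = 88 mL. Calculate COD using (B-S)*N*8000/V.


106.8 mg/L

COD = (4.0 - 1.5) x 0.47 x 8000 / 88
COD = 2.5 x 0.47 x 8000 / 88
COD = 106.8 mg/L


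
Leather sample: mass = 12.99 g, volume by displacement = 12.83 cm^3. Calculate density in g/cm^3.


Density = mass / volume
Density = 12.99 / 12.83 = 1.012 g/cm^3


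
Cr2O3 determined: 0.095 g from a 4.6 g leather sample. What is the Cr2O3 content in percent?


Cr2O3% = 0.095 / 4.6 x 100
Cr2O3% = 2.07%


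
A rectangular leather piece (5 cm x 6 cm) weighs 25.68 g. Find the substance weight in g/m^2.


Area = 5 x 6 = 30 cm^2
SW = 25.68 / 30 x 10000 = 8560.0 g/m^2


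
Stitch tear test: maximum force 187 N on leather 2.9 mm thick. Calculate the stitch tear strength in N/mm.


Stitch tear strength = force / thickness
STS = 187 / 2.9 = 64.5 N/mm


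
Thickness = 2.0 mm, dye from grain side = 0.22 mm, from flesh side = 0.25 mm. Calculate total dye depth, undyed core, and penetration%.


Total dyed = 0.22 + 0.25 = 0.47 mm
Undyed core = 2.0 - 0.47 = 1.53 mm
Penetration = 0.47 / 2.0 x 100 = 23.5%


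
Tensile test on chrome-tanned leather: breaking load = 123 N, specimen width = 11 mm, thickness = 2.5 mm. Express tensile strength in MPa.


Cross-section = 11 x 2.5 = 27.5 mm^2
TS = 123 / 27.5 = 4.47 MPa
(1 N/mm^2 = 1 MPa)


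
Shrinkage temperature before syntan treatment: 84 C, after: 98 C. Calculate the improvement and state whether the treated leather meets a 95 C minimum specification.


Improvement = 98 - 84 = 14 C
Spec check: 98 C >= 95 C? Yes


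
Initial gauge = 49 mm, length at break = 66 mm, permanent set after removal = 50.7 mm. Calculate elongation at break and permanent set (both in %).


Elongation at break = 34.7%
Permanent set = 3.5%

Elongation at break = (66 - 49) / 49 x 100 = 34.7%
Permanent set = (50.7 - 49) / 49 x 100 = 3.5%


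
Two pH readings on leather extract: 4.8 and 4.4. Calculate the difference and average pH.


Difference = 0.4
Average pH = 4.60


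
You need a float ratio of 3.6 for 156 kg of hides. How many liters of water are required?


Water = hide weight x target ratio
Water = 156 x 3.6 = 561.6 L


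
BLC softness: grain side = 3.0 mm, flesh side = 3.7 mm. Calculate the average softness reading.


Average = (3.0 + 3.7) / 2
Average = 3.35 mm


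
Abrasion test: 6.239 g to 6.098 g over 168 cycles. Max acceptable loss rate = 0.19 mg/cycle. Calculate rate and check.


Rate = 0.839 mg/cycle
Passes: No


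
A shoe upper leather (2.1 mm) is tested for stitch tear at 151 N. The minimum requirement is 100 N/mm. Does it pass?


STS = 151 / 2.1 = 71.9 N/mm
Minimum required: 100 N/mm
Passes: No


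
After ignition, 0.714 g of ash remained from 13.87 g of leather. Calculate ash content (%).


Ash% = 0.714 / 13.87 x 100
Ash% = 5.15%


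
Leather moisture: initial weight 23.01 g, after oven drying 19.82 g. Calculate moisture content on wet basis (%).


13.9%


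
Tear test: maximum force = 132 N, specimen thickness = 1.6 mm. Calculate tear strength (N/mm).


82.5 N/mm

Tear strength = force / thickness
Tear = 132 / 1.6 = 82.5 N/mm


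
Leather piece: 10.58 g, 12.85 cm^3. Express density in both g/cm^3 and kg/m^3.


0.823 g/cm^3
823 kg/m^3

Density = 10.58 / 12.85 = 0.823 g/cm^3
Convert: 0.823 x 1000 = 823 kg/m^3


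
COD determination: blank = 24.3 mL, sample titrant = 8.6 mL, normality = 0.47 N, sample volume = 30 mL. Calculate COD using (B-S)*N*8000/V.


COD = (24.3 - 8.6) x 0.47 x 8000 / 30
COD = 15.7 x 0.47 x 8000 / 30
COD = 1967.7 mg/L


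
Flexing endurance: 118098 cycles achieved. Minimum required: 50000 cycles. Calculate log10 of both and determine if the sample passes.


Achieved: log10 = 5.07
Required: log10 = 4.70
Passes: Yes


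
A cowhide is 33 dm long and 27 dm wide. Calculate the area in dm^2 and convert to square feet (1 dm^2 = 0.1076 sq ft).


Area = 33 x 27 = 891 dm^2
Conversion: 891 x 0.1076 = 95.87 sq ft


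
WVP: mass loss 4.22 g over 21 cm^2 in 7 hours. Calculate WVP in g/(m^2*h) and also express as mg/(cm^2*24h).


WVP = 4.22 / (21 x 7) x 10000 = 287.07 g/(m^2*h)
Mass loss in mg = 4.22 x 1000 = 4220 mg
Per cm^2 per 24h in mg: 4220 x 24 / (21 x 7) = 101280 / 147 = 688.98 mg/(cm^2*24h)


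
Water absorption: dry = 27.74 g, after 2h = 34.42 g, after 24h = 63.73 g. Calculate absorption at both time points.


2h absorption = 24.1%
24h absorption = 129.7%

WA (2h) = (34.42 - 27.74) / 27.74 x 100 = 24.1%
WA (24h) = (63.73 - 27.74) / 27.74 x 100 = 129.7%


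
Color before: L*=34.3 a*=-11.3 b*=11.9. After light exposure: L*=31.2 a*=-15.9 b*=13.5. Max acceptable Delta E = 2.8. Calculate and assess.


dL = -3.1, da = -4.6, db = 1.6
dE = sqrt((-3.1)^2 + (-4.6)^2 + (1.6)^2) = 5.77
Max = 2.8
Passes: No


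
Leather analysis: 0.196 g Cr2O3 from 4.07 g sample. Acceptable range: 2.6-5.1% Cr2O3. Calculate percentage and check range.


Cr2O3% = 0.196 / 4.07 x 100 = 4.82%
Acceptable range: 2.6 to 5.1%
Within range: Yes


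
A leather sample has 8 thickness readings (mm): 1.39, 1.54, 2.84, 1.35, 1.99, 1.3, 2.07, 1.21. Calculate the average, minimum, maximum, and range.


Average = 1.71 mm
Min = 1.21 mm
Max = 2.84 mm
Range = 1.63 mm


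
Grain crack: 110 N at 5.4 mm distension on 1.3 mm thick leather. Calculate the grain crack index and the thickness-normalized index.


Crack index = 110 / 5.4 = 20.4 N/mm
Normalized = 20.4 / 1.3 = 15.7 N/mm per mm


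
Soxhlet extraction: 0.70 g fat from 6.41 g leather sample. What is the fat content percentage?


10.9%

Fat content = 0.70 / 6.41 x 100
Fat = 10.9%


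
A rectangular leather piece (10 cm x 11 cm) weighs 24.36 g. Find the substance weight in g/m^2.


2214.5 g/m^2

Area = 10 x 11 = 110 cm^2
SW = 24.36 / 110 x 10000 = 2214.5 g/m^2


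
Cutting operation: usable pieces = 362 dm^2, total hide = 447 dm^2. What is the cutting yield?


81.0%


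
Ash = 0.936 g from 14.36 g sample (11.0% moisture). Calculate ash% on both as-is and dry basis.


As-is ash = 6.52%
Dry-basis ash = 7.32%


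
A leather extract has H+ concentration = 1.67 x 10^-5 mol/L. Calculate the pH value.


pH = -log10[H+]
pH = -log10(1.67 x 10^-5) = 4.78


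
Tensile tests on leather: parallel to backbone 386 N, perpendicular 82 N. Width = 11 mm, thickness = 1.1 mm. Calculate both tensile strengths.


Parallel = 31.90 N/mm^2
Perpendicular = 6.78 N/mm^2


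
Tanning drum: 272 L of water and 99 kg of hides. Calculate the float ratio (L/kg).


2.7


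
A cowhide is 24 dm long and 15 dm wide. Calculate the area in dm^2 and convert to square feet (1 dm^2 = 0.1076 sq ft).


Area = 24 x 15 = 360 dm^2
Conversion: 360 x 0.1076 = 38.74 sq ft


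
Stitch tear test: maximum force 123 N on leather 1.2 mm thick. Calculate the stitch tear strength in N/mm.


Stitch tear strength = force / thickness
STS = 123 / 1.2 = 102.5 N/mm


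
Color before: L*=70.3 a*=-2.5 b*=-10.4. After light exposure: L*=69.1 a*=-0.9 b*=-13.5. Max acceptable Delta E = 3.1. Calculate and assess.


Delta E = 3.69
Passes: No

dL = -1.2, da = 1.6, db = -3.1
dE = sqrt((-1.2)^2 + (1.6)^2 + (-3.1)^2) = 3.69
Max = 3.1
Passes: No


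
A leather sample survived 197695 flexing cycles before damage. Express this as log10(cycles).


log10(197695) = 5.30


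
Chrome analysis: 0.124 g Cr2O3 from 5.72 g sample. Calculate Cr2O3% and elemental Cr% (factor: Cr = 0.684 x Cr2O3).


Cr2O3% = 0.124 / 5.72 x 100 = 2.17%
Cr% = 2.17 x 0.684 = 1.48%


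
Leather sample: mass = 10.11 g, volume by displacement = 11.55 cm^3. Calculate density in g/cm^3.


0.875 g/cm^3


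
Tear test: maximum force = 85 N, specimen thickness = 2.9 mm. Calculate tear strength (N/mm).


29.3 N/mm

Tear strength = force / thickness
Tear = 85 / 2.9 = 29.3 N/mm


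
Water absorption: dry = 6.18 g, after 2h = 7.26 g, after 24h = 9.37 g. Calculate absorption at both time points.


2h absorption = 17.5%
24h absorption = 51.6%

WA (2h) = (7.26 - 6.18) / 6.18 x 100 = 17.5%
WA (24h) = (9.37 - 6.18) / 6.18 x 100 = 51.6%


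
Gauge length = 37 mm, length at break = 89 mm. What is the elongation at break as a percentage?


140.5%

Extension = 89 - 37 = 52 mm
Elongation = 52 / 37 x 100 = 140.5%


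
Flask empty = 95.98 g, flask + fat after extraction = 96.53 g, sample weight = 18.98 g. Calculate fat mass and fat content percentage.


Fat mass = 96.53 - 95.98 = 0.55 g
Fat% = 0.55 / 18.98 x 100 = 2.9%


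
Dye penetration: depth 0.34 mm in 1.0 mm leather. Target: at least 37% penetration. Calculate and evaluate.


Penetration = 34.0%
Meets target: No


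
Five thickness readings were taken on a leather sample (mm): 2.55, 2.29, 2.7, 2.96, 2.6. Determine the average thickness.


Sum = 2.55 + 2.29 + 2.7 + 2.96 + 2.6 = 13.10
Average = 13.10 / 5 = 2.62 mm


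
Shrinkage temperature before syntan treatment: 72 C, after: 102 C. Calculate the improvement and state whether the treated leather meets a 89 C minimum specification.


Improvement = 102 - 72 = 30 C
Spec check: 102 C >= 89 C? Yes


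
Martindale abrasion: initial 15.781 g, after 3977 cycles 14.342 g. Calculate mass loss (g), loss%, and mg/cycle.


Loss = 15.781 - 14.342 = 1.439 g
Loss% = 1.439 / 15.781 x 100 = 9.12%
Rate = 1.439 / 3977 x 1000 = 0.362 mg/cycle


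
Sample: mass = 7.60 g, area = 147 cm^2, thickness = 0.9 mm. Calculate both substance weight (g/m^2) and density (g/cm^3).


Substance weight = 517.0 g/m^2
Density = 0.574 g/cm^3

SW = 7.60 / 147 x 10000 = 517.0 g/m^2
Volume = 147 x 0.9 / 10 = 13.23 cm^3
Density = 7.60 / 13.23 = 0.574 g/cm^3


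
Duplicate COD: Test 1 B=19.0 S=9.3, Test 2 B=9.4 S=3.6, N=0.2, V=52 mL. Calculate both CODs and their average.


COD1 = (19.0 - 9.3) x 0.2 x 8000 / 52 = 298.5 mg/L
COD2 = (9.4 - 3.6) x 0.2 x 8000 / 52 = 178.5 mg/L
Average = (298.5 + 178.5) / 2 = 238.5 mg/L


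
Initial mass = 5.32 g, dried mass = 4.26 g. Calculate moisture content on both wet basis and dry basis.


Wet basis = 19.9%
Dry basis = 24.9%


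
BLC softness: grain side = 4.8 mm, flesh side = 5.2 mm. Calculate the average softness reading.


Average = (4.8 + 5.2) / 2
Average = 5.00 mm


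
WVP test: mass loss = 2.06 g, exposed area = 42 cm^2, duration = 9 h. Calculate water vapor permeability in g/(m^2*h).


WVP = mass_loss / (area x time) x 10000
WVP = 2.06 / (42 x 9) x 10000
WVP = 2.06 / 378 x 10000 = 54.50 g/(m^2*h)


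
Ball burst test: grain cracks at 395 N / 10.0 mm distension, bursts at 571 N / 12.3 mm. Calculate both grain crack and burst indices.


Crack index = 395 / 10.0 = 39.5 N/mm
Burst index = 571 / 12.3 = 46.4 N/mm


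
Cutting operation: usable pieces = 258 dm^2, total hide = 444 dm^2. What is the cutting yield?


58.1%

Yield = usable / total x 100
Yield = 258 / 444 x 100 = 58.1%


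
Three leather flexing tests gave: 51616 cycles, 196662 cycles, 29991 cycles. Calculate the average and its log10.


Average = (51616 + 196662 + 29991) / 3 = 92756 cycles
log10(92756) = 4.97


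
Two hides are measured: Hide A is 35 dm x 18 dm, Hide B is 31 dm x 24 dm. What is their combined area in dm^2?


Hide A area = 35 x 18 = 630 dm^2
Hide B area = 31 x 24 = 744 dm^2
Total = 630 + 744 = 1374 dm^2


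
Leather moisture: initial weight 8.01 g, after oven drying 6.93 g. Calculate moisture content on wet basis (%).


Moisture = 8.01 - 6.93 = 1.08 g
MC = 1.08 / 8.01 x 100 = 13.5%


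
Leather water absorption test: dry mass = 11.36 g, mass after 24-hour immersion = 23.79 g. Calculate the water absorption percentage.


109.4%

Water absorbed = 23.79 - 11.36 = 12.43 g
WA% = 12.43 / 11.36 x 100 = 109.4%


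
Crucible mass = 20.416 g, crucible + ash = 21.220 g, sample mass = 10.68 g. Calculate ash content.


Ash mass = 0.804 g
Ash content = 7.53%


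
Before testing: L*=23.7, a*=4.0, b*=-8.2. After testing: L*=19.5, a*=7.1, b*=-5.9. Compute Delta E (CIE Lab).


Delta E = 5.70


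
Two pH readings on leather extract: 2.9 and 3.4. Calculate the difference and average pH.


Difference = |2.9 - 3.4| = 0.5
Average = (2.9 + 3.4) / 2 = 3.15


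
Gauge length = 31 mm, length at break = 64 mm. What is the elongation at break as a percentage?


106.5%

Extension = 64 - 31 = 33 mm
Elongation = 33 / 31 x 100 = 106.5%


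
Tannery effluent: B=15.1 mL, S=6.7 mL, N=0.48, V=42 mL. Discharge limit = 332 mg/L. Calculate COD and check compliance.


COD = 768.0 mg/L
Compliant: No


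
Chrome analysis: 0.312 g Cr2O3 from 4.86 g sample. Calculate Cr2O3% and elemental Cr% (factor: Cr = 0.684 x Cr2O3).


Cr2O3% = 0.312 / 4.86 x 100 = 6.42%
Cr% = 6.42 x 0.684 = 4.39%


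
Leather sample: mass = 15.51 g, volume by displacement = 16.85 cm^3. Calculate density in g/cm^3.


Density = mass / volume
Density = 15.51 / 16.85 = 0.920 g/cm^3


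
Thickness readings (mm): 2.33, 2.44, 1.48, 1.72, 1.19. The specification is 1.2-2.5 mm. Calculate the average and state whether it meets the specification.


Average = 1.83 mm
Within specification: Yes

Sum = 9.16
Average = 9.16 / 5 = 1.83 mm
Specification range: 1.2 to 2.5 mm
Within spec: Yes


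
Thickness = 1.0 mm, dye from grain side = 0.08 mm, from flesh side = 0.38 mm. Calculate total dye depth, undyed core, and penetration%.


Total dyed = 0.08 + 0.38 = 0.46 mm
Undyed core = 1.0 - 0.46 = 0.54 mm
Penetration = 0.46 / 1.0 x 100 = 46.0%


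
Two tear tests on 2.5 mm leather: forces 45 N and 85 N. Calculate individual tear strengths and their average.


Tear 1 = 45 / 2.5 = 18.0 N/mm
Tear 2 = 85 / 2.5 = 34.0 N/mm
Average = (18.0 + 34.0) / 2 = 26.0 N/mm


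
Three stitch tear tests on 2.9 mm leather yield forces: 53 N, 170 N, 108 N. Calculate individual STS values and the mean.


STS1 = 18.3 N/mm
STS2 = 58.6 N/mm
STS3 = 37.2 N/mm
Mean = 38.0 N/mm

STS1 = 53 / 2.9 = 18.3 N/mm
STS2 = 170 / 2.9 = 58.6 N/mm
STS3 = 108 / 2.9 = 37.2 N/mm
Mean = (18.3 + 58.6 + 37.2) / 3 = 38.0 N/mm


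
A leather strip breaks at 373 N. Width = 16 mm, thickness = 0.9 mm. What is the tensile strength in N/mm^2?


Cross-sectional area = 16 x 0.9 = 14.4 mm^2
Tensile strength = 373 / 14.4 = 25.90 N/mm^2


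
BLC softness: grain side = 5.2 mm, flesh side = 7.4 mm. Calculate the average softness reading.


6.30 mm

Average = (5.2 + 7.4) / 2
Average = 6.30 mm


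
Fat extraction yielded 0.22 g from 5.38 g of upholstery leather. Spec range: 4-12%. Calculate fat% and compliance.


Fat content = 4.1%
Compliant: Yes

Fat% = 0.22 / 5.38 x 100 = 4.1%
Spec range: 4-12%
Compliant: Yes


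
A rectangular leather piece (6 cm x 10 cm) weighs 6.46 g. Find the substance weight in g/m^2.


1076.7 g/m^2


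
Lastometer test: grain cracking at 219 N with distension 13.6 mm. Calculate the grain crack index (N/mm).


16.1 N/mm

Grain crack index = force / distension
Index = 219 / 13.6 = 16.1 N/mm


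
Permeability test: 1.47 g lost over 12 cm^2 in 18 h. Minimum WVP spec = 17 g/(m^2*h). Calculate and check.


WVP = 68.06 g/(m^2*h)
Meets specification: Yes

WVP = 1.47 / (12 x 18) x 10000 = 68.06 g/(m^2*h)
Minimum: 17 g/(m^2*h)
Meets spec: Yes


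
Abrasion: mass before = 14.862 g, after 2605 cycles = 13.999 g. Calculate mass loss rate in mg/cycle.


Mass loss = 14.862 - 13.999 = 0.863 g
Rate = 0.863 / 2605 x 1000 = 0.331 mg/cycle


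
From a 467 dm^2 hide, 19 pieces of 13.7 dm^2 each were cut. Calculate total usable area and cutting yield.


Total usable = 19 x 13.7 = 260.3 dm^2
Yield = 260.3 / 467 x 100 = 55.7%


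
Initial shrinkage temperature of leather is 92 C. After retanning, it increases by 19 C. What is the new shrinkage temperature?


111 C

New Ts = 92 + 19 = 111 C


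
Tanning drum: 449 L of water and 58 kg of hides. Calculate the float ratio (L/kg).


Float ratio = water / hide weight
Ratio = 449 / 58 = 7.7


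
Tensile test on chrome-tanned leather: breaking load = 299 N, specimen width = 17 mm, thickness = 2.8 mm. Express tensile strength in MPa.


6.28 MPa

Cross-section = 17 x 2.8 = 47.6 mm^2
TS = 299 / 47.6 = 6.28 MPa
(1 N/mm^2 = 1 MPa)


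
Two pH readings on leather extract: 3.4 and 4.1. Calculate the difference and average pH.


Difference = |3.4 - 4.1| = 0.7
Average = (3.4 + 4.1) / 2 = 3.75


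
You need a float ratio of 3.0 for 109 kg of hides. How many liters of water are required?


Water = hide weight x target ratio
Water = 109 x 3.0 = 327.0 L


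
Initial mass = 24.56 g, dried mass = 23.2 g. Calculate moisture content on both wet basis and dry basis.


Moisture lost = 24.56 - 23.2 = 1.36 g
Wet basis MC = 1.36 / 24.56 x 100 = 5.5%
Dry basis MC = 1.36 / 23.2 x 100 = 5.9%


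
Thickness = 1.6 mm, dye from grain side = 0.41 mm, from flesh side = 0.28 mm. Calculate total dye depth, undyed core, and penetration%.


Total dyed = 0.69 mm
Undyed core = 0.91 mm
Penetration = 43.1%

Total dyed = 0.41 + 0.28 = 0.69 mm
Undyed core = 1.6 - 0.69 = 0.91 mm
Penetration = 0.69 / 1.6 x 100 = 43.1%


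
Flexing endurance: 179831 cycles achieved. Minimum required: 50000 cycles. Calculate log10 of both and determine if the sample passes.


Achieved: log10 = 5.25
Required: log10 = 4.70
Passes: Yes


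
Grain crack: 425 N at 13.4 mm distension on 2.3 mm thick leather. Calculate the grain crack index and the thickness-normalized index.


Crack index = 31.7 N/mm
Normalized index = 13.8 N/mm per mm

Crack index = 425 / 13.4 = 31.7 N/mm
Normalized = 31.7 / 2.3 = 13.8 N/mm per mm


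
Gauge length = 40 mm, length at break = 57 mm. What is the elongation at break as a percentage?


42.5%

Extension = 57 - 40 = 17 mm
Elongation = 17 / 40 x 100 = 42.5%


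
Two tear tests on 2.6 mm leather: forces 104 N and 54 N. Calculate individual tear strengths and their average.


Tear 1 = 40.0 N/mm
Tear 2 = 20.8 N/mm
Average = 30.4 N/mm

Tear 1 = 104 / 2.6 = 40.0 N/mm
Tear 2 = 54 / 2.6 = 20.8 N/mm
Average = (40.0 + 20.8) / 2 = 30.4 N/mm


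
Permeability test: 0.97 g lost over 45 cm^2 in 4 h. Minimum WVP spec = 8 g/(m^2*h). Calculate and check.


WVP = 0.97 / (45 x 4) x 10000 = 53.89 g/(m^2*h)
Minimum: 8 g/(m^2*h)
Meets spec: Yes


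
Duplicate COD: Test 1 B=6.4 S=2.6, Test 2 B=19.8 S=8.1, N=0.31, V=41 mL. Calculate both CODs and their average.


COD1 = (6.4 - 2.6) x 0.31 x 8000 / 41 = 229.9 mg/L
COD2 = (19.8 - 8.1) x 0.31 x 8000 / 41 = 707.7 mg/L
Average = (229.9 + 707.7) / 2 = 468.8 mg/L


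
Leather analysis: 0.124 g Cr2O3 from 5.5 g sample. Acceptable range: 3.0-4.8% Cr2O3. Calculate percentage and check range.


Cr2O3% = 0.124 / 5.5 x 100 = 2.25%
Acceptable range: 3.0 to 4.8%
Within range: No


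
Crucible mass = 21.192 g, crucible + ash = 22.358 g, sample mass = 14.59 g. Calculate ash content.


Ash mass = 22.358 - 21.192 = 1.166 g
Ash% = 1.166 / 14.59 x 100 = 7.99%


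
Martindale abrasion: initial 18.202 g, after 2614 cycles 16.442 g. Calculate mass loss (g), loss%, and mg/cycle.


Loss = 18.202 - 16.442 = 1.760 g
Loss% = 1.760 / 18.202 x 100 = 9.67%
Rate = 1.760 / 2614 x 1000 = 0.673 mg/cycle


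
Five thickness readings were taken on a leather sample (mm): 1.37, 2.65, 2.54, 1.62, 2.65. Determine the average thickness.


2.17 mm

Sum = 1.37 + 2.65 + 2.54 + 1.62 + 2.65 = 10.83
Average = 10.83 / 5 = 2.17 mm


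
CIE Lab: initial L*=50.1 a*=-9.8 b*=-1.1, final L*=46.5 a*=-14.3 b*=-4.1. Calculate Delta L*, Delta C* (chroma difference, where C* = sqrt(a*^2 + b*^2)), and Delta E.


Delta L* = 46.5 - 50.1 = -3.6
C1* = sqrt((-9.8)^2 + (-1.1)^2) = 9.862
C2* = sqrt((-14.3)^2 + (-4.1)^2) = 14.876
Delta C* = 14.876 - 9.862 = 5.01
Delta E = sqrt((-3.6)^2 + (-4.5)^2 + (-3.0)^2) = 6.50


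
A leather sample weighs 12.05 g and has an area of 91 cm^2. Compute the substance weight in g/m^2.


Substance weight = mass / area x 10000
SW = 12.05 / 91 x 10000
SW = 1324.2 g/m^2


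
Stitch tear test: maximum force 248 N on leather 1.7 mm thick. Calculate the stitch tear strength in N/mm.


Stitch tear strength = force / thickness
STS = 248 / 1.7 = 145.9 N/mm


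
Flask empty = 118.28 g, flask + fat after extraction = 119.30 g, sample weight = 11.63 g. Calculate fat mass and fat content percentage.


Fat mass = 1.02 g
Fat content = 8.8%


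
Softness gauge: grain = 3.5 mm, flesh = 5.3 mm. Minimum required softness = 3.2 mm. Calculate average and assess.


Average = (3.5 + 5.3) / 2 = 4.40 mm
Minimum = 3.2 mm
Meets requirement: Yes


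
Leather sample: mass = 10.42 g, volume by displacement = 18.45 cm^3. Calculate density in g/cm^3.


0.565 g/cm^3

Density = mass / volume
Density = 10.42 / 18.45 = 0.565 g/cm^3


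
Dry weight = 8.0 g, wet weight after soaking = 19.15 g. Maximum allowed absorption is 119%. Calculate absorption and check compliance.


Absorption = 139.4%
Compliant: No


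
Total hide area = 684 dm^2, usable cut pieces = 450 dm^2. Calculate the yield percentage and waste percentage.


Yield = 65.8%
Waste = 34.2%

Yield = 450 / 684 x 100 = 65.8%
Waste = 684 - 450 = 234 dm^2
Waste% = 100 - 65.8 = 34.2%


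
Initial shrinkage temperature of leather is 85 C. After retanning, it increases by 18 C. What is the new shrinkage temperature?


New Ts = 85 + 18 = 103 C


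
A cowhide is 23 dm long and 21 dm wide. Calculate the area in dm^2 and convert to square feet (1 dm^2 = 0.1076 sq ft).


Area = 23 x 21 = 483 dm^2
Conversion: 483 x 0.1076 = 51.97 sq ft


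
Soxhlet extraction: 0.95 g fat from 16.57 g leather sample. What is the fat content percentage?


Fat content = 0.95 / 16.57 x 100
Fat = 5.7%


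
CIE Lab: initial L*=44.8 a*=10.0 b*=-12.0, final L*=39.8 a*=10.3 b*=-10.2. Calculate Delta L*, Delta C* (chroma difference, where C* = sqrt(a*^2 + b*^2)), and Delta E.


Delta L* = 39.8 - 44.8 = -5.0
C1* = sqrt((10.0)^2 + (-12.0)^2) = 15.620
C2* = sqrt((10.3)^2 + (-10.2)^2) = 14.496
Delta C* = 14.496 - 15.620 = -1.12
Delta E = sqrt((-5.0)^2 + (0.3)^2 + (1.8)^2) = 5.32


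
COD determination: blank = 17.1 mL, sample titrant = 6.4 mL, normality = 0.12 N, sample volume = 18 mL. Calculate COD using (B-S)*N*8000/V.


COD = (17.1 - 6.4) x 0.12 x 8000 / 18
COD = 10.7 x 0.12 x 8000 / 18
COD = 570.7 mg/L


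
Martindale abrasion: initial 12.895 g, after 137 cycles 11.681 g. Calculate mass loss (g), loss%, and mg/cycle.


Mass loss = 1.214 g
Loss = 9.41%
Rate = 8.861 mg/cycle

Loss = 12.895 - 11.681 = 1.214 g
Loss% = 1.214 / 12.895 x 100 = 9.41%
Rate = 1.214 / 137 x 1000 = 8.861 mg/cycle


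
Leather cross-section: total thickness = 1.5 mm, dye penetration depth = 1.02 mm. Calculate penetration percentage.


68.0%


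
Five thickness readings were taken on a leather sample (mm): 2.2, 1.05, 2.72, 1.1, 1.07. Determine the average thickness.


Sum = 2.2 + 1.05 + 2.72 + 1.1 + 1.07 = 8.14
Average = 8.14 / 5 = 1.63 mm


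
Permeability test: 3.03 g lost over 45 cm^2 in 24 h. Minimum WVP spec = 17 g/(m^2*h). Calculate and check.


WVP = 3.03 / (45 x 24) x 10000 = 28.06 g/(m^2*h)
Minimum: 17 g/(m^2*h)
Meets spec: Yes


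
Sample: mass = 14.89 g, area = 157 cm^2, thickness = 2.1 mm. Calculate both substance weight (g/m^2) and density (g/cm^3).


Substance weight = 948.4 g/m^2
Density = 0.452 g/cm^3

SW = 14.89 / 157 x 10000 = 948.4 g/m^2
Volume = 157 x 2.1 / 10 = 32.97 cm^3
Density = 14.89 / 32.97 = 0.452 g/cm^3


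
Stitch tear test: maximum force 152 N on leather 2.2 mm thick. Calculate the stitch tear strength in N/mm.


69.1 N/mm


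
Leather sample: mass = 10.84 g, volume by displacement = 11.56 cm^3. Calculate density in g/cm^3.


0.938 g/cm^3

Density = mass / volume
Density = 10.84 / 11.56 = 0.938 g/cm^3


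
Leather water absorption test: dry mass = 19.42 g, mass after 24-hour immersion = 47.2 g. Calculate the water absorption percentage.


Water absorbed = 47.2 - 19.42 = 27.78 g
WA% = 27.78 / 19.42 x 100 = 143.0%


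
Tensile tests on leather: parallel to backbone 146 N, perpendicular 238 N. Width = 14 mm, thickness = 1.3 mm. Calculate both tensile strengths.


Area = 14 x 1.3 = 18.2 mm^2
TS (parallel) = 146 / 18.2 = 8.02 N/mm^2
TS (perpendicular) = 238 / 18.2 = 13.08 N/mm^2


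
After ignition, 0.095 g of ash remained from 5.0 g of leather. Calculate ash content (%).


Ash% = 0.095 / 5.0 x 100
Ash% = 1.90%


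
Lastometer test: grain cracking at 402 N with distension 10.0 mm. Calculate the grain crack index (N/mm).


Grain crack index = force / distension
Index = 402 / 10.0 = 40.2 N/mm


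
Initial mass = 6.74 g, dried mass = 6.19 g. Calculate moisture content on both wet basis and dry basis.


Moisture lost = 6.74 - 6.19 = 0.55 g
Wet basis MC = 0.55 / 6.74 x 100 = 8.2%
Dry basis MC = 0.55 / 6.19 x 100 = 8.9%


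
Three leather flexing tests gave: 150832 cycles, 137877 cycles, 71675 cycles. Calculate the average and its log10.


Average = 120128 cycles
log10 = 5.08

Average = (150832 + 137877 + 71675) / 3 = 120128 cycles
log10(120128) = 5.08


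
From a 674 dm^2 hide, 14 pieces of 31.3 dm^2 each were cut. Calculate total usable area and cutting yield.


Usable area = 438.2 dm^2
Yield = 65.0%


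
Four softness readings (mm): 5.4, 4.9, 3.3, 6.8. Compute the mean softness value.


5.10 mm

Sum = 5.4 + 4.9 + 3.3 + 6.8
Mean = 20.4 / 4 = 5.10 mm


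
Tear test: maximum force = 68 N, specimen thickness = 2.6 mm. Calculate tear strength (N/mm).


26.2 N/mm


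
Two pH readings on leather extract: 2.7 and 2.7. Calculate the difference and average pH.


Difference = 0.0
Average pH = 2.70


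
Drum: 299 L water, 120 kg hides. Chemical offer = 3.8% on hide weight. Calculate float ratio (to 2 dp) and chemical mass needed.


Float ratio = 2.49
Chemical needed = 4.56 kg

Float ratio = 299 / 120 = 2.49
Chemical = 120 x 3.8 / 100 = 4.56 kg


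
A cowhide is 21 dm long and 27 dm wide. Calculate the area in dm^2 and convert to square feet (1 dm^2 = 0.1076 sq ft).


567 dm^2
61.01 sq ft

Area = 21 x 27 = 567 dm^2
Conversion: 567 x 0.1076 = 61.01 sq ft


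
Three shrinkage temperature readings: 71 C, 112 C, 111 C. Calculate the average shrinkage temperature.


98.0 C


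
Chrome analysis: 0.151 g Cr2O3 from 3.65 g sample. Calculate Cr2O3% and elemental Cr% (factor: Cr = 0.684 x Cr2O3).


Cr2O3 = 4.14%
Cr = 2.83%

Cr2O3% = 0.151 / 3.65 x 100 = 4.14%
Cr% = 4.14 x 0.684 = 2.83%


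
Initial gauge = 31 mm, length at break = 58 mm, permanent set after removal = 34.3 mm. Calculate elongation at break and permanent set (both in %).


Elongation at break = (58 - 31) / 31 x 100 = 87.1%
Permanent set = (34.3 - 31) / 31 x 100 = 10.6%


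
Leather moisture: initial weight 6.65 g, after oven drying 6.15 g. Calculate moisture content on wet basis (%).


7.5%

Moisture = 6.65 - 6.15 = 0.50 g
MC = 0.50 / 6.65 x 100 = 7.5%


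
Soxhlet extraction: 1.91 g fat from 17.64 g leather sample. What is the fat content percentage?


Fat content = 1.91 / 17.64 x 100
Fat = 10.8%


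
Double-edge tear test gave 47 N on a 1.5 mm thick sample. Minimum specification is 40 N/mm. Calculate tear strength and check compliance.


Tear strength = 31.3 N/mm
Compliant: No

Tear strength = 47 / 1.5 = 31.3 N/mm
Required minimum = 40 N/mm
Compliant: No


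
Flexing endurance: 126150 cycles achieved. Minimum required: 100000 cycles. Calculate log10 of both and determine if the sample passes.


Achieved: log10 = 5.10
Required: log10 = 5.00
Passes: Yes

log10(126150) = 5.10
log10(100000) = 5.00
Passes: Yes


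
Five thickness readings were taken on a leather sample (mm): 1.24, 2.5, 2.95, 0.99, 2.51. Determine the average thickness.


2.04 mm

Sum = 1.24 + 2.5 + 2.95 + 0.99 + 2.51 = 10.19
Average = 10.19 / 5 = 2.04 mm


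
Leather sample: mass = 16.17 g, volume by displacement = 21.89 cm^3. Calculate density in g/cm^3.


0.739 g/cm^3


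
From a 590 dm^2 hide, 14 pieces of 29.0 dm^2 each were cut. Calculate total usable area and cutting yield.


Usable area = 406.0 dm^2
Yield = 68.8%

Total usable = 14 x 29.0 = 406.0 dm^2
Yield = 406.0 / 590 x 100 = 68.8%


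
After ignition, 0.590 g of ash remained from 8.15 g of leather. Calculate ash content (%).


Ash% = 0.590 / 8.15 x 100
Ash% = 7.24%


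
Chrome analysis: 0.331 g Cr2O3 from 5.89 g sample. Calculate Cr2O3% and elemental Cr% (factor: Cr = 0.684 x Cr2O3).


Cr2O3% = 0.331 / 5.89 x 100 = 5.62%
Cr% = 5.62 x 0.684 = 3.84%


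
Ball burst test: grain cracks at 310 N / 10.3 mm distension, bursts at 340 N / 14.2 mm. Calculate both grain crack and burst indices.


Crack index = 310 / 10.3 = 30.1 N/mm
Burst index = 340 / 14.2 = 23.9 N/mm


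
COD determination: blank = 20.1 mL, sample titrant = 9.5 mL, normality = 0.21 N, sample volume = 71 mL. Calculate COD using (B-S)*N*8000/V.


COD = (20.1 - 9.5) x 0.21 x 8000 / 71
COD = 10.6 x 0.21 x 8000 / 71
COD = 250.8 mg/L


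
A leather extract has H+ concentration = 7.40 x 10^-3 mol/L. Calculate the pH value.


pH = 2.13


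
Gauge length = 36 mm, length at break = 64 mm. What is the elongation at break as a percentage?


Extension = 64 - 36 = 28 mm
Elongation = 28 / 36 x 100 = 77.8%


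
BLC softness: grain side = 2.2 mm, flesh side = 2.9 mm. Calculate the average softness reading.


Average = (2.2 + 2.9) / 2
Average = 2.55 mm


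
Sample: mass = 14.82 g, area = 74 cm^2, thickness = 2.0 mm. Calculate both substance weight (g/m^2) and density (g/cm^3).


SW = 14.82 / 74 x 10000 = 2002.7 g/m^2
Volume = 74 x 2.0 / 10 = 14.80 cm^3
Density = 14.82 / 14.80 = 1.001 g/cm^3
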